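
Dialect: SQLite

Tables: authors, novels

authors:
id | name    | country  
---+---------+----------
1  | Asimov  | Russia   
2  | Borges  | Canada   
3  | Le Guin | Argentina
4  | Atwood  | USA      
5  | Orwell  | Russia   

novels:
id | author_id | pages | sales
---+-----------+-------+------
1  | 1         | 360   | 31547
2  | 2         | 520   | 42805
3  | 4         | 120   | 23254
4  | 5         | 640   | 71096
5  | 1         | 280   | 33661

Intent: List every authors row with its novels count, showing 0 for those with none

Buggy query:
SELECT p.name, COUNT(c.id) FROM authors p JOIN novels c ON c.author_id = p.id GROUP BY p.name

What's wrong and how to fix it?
Bug: An inner join excludes parents with zero children

Fix: Switch to LEFT JOIN to retain unmatched parent rows

Corrected query:
SELECT p.name, COUNT(c.id) FROM authors p LEFT JOIN novels c ON c.author_id = p.id GROUP BY p.name

Result:
name    | COUNT(c.id)
--------+------------
Asimov  | 2          
Atwood  | 1          
Borges  | 1          
Le Guin | 0          
Orwell  | 1          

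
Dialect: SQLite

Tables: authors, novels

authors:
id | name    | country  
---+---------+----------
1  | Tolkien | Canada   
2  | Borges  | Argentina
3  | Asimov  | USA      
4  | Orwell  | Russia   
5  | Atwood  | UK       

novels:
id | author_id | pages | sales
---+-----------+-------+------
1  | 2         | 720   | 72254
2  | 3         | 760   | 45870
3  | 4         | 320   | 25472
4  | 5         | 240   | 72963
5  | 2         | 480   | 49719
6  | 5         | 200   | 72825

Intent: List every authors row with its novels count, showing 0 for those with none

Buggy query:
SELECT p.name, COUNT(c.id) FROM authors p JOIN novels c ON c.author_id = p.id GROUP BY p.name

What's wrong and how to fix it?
Bug: An inner join excludes parents with zero children

Fix: Switch to LEFT JOIN to retain unmatched parent rows

Corrected query:
SELECT p.name, COUNT(c.id) FROM authors p LEFT JOIN novels c ON c.author_id = p.id GROUP BY p.name

Result:
name    | COUNT(c.id)
--------+------------
Asimov  | 1          
Atwood  | 2          
Borges  | 2          
Orwell  | 1          
Tolkien | 0          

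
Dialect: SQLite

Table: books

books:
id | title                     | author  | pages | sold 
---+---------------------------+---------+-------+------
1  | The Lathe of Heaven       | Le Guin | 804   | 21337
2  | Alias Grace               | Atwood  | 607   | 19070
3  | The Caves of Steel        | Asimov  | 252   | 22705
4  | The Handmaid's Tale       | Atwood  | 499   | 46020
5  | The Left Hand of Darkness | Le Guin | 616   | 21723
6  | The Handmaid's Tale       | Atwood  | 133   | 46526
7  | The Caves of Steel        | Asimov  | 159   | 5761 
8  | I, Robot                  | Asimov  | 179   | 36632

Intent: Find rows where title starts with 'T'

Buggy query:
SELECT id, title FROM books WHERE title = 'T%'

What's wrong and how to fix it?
Bug: Wildcards only work with LIKE; '=' treats '%' as a literal character

Fix: Use LIKE for wildcard pattern matching

Corrected query:
SELECT id, title FROM books WHERE title LIKE 'T%'

Result:
id | title                    
---+--------------------------
1  | The Lathe of Heaven      
3  | The Caves of Steel       
4  | The Handmaid's Tale      
5  | The Left Hand of Darkness
6  | The Handmaid's Tale      
7  | The Caves of Steel       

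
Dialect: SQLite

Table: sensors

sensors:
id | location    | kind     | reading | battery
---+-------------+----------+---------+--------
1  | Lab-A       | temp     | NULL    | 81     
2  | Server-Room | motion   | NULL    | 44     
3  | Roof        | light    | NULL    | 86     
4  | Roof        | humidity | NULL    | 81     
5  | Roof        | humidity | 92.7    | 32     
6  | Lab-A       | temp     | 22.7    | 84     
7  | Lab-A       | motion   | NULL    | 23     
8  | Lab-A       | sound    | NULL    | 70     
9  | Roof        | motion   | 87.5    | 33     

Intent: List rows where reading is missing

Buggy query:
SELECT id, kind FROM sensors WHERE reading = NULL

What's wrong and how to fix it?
Bug: '= NULL' is always unknown in SQL three-valued logic, so no rows match

Fix: Replace '= NULL' with 'IS NULL'

Corrected query:
SELECT id, kind FROM sensors WHERE reading IS NULL

Result:
id | kind    
---+---------
1  | temp    
2  | motion  
3  | light   
4  | humidity
7  | motion  
8  | sound   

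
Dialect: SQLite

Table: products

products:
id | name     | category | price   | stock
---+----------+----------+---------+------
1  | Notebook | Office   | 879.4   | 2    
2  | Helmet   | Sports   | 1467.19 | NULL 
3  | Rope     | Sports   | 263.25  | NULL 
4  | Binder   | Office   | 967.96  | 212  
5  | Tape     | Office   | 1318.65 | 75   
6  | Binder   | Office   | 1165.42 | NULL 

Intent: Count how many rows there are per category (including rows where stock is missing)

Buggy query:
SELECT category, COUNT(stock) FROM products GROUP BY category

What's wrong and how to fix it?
Bug: COUNT(column) counts non-NULL values only; rows with NULL stock aren't counted

Fix: Use COUNT(*) to count all rows regardless of NULL

Corrected query:
SELECT category, COUNT(*) FROM products GROUP BY category

Result:
category | COUNT(*)
---------+---------
Office   | 4       
Sports   | 2       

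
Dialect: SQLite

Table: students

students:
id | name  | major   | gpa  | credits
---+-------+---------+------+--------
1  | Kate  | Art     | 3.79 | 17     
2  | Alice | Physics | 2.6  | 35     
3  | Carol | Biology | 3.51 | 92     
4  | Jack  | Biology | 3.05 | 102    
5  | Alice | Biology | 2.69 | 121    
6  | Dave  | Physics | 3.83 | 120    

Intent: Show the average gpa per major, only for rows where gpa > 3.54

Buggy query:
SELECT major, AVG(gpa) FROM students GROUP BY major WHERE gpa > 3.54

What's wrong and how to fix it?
Bug: Row-level WHERE must come before GROUP BY in the clause order

Fix: Place WHERE between FROM and GROUP BY

Corrected query:
SELECT major, AVG(gpa) FROM students WHERE gpa > 3.54 GROUP BY major

Result:
major   | AVG(gpa)
--------+---------
Art     | 3.79    
Physics | 3.83    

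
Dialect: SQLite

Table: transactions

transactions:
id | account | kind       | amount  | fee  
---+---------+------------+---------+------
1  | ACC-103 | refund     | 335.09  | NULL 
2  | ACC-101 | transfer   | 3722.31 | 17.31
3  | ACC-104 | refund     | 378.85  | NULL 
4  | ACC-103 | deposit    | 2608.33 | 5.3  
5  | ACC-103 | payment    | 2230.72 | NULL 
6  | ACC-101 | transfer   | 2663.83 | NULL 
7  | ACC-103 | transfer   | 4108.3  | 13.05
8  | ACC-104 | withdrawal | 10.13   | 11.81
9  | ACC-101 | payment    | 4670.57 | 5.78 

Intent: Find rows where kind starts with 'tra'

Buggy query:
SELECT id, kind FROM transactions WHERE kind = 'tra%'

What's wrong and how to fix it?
Bug: Wildcards only work with LIKE; '=' treats '%' as a literal character

Fix: Replace '=' with LIKE so 'tra%' is treated as a pattern

Corrected query:
SELECT id, kind FROM transactions WHERE kind LIKE 'tra%'

Result:
id | kind    
---+---------
2  | transfer
6  | transfer
7  | transfer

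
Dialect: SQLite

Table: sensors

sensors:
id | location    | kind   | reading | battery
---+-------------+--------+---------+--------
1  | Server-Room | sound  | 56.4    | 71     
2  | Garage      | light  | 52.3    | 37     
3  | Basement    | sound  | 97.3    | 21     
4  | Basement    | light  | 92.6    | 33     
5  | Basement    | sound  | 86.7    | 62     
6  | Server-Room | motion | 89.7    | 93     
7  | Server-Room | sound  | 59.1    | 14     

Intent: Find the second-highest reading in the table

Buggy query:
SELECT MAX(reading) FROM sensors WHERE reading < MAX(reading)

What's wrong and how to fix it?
Bug: MAX(reading) on the right of the comparison is an aggregate-in-WHERE error

Fix: Put the inner MAX in a scalar subquery

Corrected query:
SELECT MAX(reading) FROM sensors WHERE reading < (SELECT MAX(reading) FROM sensors)

Result:
MAX(reading)
------------
92.6        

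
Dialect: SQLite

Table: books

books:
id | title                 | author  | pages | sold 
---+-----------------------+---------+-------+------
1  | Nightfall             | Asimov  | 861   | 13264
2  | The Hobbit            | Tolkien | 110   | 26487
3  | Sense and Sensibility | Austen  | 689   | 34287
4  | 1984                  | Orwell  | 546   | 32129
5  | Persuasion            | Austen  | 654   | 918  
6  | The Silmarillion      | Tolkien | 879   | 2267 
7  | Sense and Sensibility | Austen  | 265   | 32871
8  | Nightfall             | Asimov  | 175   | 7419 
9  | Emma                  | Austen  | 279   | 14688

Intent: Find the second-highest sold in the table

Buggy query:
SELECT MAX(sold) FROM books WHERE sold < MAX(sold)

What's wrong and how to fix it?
Bug: MAX(sold) on the right of the comparison is an aggregate-in-WHERE error

Fix: Compute the overall MAX in a subquery, then take MAX of rows below it

Corrected query:
SELECT MAX(sold) FROM books WHERE sold < (SELECT MAX(sold) FROM books)

Result:
MAX(sold)
---------
32871    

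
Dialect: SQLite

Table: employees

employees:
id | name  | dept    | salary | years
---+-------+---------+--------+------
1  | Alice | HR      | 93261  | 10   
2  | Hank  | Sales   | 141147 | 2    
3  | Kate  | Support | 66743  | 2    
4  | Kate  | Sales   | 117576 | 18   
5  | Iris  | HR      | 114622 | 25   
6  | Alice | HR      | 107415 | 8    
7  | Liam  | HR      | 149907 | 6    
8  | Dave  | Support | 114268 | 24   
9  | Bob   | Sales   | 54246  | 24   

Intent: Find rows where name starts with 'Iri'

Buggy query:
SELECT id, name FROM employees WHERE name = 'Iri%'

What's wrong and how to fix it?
Bug: '=' compares the literal string including the % character; pattern matching needs LIKE

Fix: Replace '=' with LIKE so 'Iri%' is treated as a pattern

Corrected query:
SELECT id, name FROM employees WHERE name LIKE 'Iri%'

Result:
id | name
---+-----
5  | Iris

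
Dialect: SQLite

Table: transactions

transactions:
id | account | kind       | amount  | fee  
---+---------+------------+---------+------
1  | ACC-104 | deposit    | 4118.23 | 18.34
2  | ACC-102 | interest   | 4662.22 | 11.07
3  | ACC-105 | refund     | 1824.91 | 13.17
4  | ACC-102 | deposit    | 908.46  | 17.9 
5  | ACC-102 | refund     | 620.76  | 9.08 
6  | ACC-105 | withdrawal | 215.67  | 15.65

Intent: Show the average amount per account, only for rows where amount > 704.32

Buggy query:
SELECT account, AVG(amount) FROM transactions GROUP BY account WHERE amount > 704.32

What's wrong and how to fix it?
Bug: WHERE cannot follow GROUP BY

Fix: Move the WHERE clause before GROUP BY

Corrected query:
SELECT account, AVG(amount) FROM transactions WHERE amount > 704.32 GROUP BY account

Result:
account | AVG(amount)
--------+------------
ACC-102 | 2785.34    
ACC-104 | 4118.23    
ACC-105 | 1824.91    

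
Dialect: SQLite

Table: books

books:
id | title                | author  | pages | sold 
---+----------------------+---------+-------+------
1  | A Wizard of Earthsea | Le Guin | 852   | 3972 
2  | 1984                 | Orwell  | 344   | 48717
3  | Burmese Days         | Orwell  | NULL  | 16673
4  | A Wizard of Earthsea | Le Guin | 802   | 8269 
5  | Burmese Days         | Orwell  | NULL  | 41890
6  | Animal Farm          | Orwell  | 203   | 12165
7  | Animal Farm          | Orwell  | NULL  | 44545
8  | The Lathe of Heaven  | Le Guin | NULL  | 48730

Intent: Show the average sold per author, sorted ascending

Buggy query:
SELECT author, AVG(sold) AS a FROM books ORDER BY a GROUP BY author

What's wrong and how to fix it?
Bug: GROUP BY must precede ORDER BY

Fix: Reorder: SELECT … FROM … GROUP BY … ORDER BY …

Corrected query:
SELECT author, AVG(sold) AS a FROM books GROUP BY author ORDER BY a

Result:
author  | a           
--------+-------------
Le Guin | 20323.666667
Orwell  | 32798       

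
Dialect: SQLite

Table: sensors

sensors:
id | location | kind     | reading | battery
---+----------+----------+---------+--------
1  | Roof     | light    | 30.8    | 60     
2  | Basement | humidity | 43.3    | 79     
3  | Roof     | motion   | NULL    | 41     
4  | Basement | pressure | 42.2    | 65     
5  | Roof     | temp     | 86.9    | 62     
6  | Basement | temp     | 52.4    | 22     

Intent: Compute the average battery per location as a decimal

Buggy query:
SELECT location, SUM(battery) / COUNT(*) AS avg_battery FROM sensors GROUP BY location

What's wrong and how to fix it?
Bug: Both operands are integers, so '/' performs integer division and truncates

Fix: Multiply by 1.0 (or CAST to REAL) to force floating-point division

Corrected query:
SELECT location, SUM(battery) * 1.0 / COUNT(*) AS avg_battery FROM sensors GROUP BY location

Result:
location | avg_battery
---------+------------
Basement | 55.333333  
Roof     | 54.333333  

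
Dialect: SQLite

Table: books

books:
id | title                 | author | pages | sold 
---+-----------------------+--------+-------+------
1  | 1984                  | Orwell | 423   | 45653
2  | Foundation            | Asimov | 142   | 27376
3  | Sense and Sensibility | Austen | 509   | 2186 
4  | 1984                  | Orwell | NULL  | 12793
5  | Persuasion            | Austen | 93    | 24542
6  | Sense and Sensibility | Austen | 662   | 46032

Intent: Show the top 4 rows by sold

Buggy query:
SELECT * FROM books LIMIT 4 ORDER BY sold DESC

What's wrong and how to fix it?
Bug: ORDER BY cannot follow LIMIT; LIMIT is the final clause

Fix: Swap the clauses: ORDER BY first, then LIMIT

Corrected query:
SELECT * FROM books ORDER BY sold DESC LIMIT 4

Result:
id | title                 | author | pages | sold 
---+-----------------------+--------+-------+------
6  | Sense and Sensibility | Austen | 662   | 46032
1  | 1984                  | Orwell | 423   | 45653
2  | Foundation            | Asimov | 142   | 27376
5  | Persuasion            | Austen | 93    | 24542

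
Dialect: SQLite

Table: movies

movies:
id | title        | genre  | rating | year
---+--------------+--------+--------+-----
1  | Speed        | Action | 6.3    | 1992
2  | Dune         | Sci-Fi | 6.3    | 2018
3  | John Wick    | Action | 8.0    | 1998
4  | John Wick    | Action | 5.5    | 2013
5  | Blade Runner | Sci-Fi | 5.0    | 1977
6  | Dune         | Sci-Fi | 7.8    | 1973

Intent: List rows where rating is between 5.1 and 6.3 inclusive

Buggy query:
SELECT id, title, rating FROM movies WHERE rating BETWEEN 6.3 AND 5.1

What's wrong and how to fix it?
Bug: The bounds are reversed; BETWEEN a AND b requires a <= b to match anything

Fix: Write BETWEEN 5.1 AND 6.3

Corrected query:
SELECT id, title, rating FROM movies WHERE rating BETWEEN 5.1 AND 6.3

Result:
id | title     | rating
---+-----------+-------
1  | Speed     | 6.3   
2  | Dune      | 6.3   
4  | John Wick | 5.5   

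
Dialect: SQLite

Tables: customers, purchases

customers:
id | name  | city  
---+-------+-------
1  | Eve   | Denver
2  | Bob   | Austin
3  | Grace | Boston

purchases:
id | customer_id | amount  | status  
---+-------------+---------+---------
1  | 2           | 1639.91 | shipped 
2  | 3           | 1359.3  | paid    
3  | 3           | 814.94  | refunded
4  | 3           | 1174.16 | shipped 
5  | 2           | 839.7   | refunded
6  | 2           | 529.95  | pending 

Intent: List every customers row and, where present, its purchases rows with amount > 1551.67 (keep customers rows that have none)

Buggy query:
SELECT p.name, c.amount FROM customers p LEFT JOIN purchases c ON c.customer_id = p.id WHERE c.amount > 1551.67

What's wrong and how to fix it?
Bug: A WHERE condition on the right-hand table after LEFT JOIN drops unmatched parents

Fix: Move the right-table condition into the ON clause so unmatched parents are kept

Corrected query:
SELECT p.name, c.amount FROM customers p LEFT JOIN purchases c ON c.customer_id = p.id AND c.amount > 1551.67

Result:
name  | amount 
------+--------
Eve   | NULL   
Bob   | 1639.91
Grace | NULL   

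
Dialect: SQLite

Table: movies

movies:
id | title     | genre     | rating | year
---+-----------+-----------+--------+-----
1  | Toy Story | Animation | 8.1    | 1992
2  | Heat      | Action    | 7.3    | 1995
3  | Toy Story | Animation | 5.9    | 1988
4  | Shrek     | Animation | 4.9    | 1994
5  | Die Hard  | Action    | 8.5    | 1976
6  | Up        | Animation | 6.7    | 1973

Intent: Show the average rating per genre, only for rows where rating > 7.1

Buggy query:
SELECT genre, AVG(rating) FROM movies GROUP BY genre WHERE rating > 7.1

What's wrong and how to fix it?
Bug: WHERE cannot follow GROUP BY

Fix: Place WHERE between FROM and GROUP BY

Corrected query:
SELECT genre, AVG(rating) FROM movies WHERE rating > 7.1 GROUP BY genre

Result:
genre     | AVG(rating)
----------+------------
Action    | 7.9        
Animation | 8.1        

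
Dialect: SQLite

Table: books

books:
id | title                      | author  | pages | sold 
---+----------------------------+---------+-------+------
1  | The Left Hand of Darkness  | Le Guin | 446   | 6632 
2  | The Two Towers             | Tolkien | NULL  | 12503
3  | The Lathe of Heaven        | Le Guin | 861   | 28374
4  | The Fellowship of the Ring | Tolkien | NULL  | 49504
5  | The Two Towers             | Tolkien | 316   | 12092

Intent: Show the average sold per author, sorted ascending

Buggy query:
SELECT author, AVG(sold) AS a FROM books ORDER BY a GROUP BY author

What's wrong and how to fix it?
Bug: GROUP BY must precede ORDER BY

Fix: Move ORDER BY to the end, after GROUP BY

Corrected query:
SELECT author, AVG(sold) AS a FROM books GROUP BY author ORDER BY a

Result:
author  | a           
--------+-------------
Le Guin | 17503       
Tolkien | 24699.666667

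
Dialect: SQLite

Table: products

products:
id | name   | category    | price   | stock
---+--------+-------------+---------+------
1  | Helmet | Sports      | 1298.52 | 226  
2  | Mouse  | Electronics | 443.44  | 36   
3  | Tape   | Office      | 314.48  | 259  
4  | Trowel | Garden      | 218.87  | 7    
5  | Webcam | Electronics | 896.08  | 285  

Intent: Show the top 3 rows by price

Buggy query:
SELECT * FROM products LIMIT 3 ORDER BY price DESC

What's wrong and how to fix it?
Bug: LIMIT must come after ORDER BY

Fix: Swap the clauses: ORDER BY first, then LIMIT

Corrected query:
SELECT * FROM products ORDER BY price DESC LIMIT 3

Result:
id | name   | category    | price   | stock
---+--------+-------------+---------+------
1  | Helmet | Sports      | 1298.52 | 226  
5  | Webcam | Electronics | 896.08  | 285  
2  | Mouse  | Electronics | 443.44  | 36   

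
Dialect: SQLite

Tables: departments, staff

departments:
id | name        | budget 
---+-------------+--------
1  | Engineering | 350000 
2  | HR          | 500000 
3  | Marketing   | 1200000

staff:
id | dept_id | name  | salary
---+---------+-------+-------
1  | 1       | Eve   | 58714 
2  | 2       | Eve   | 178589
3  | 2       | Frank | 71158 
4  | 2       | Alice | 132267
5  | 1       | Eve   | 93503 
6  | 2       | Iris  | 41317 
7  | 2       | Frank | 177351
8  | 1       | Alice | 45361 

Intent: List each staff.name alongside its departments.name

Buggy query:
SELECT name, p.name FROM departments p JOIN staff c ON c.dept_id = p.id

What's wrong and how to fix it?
Bug: 'name' exists in both joined tables, so the database can't tell which one is meant

Fix: Qualify the column with its table alias (c.name)

Corrected query:
SELECT c.name, p.name FROM departments p JOIN staff c ON c.dept_id = p.id

Result:
name  | name       
------+------------
Eve   | Engineering
Eve   | HR         
Frank | HR         
Alice | HR         
Eve   | Engineering
Iris  | HR         
Frank | HR         
Alice | Engineering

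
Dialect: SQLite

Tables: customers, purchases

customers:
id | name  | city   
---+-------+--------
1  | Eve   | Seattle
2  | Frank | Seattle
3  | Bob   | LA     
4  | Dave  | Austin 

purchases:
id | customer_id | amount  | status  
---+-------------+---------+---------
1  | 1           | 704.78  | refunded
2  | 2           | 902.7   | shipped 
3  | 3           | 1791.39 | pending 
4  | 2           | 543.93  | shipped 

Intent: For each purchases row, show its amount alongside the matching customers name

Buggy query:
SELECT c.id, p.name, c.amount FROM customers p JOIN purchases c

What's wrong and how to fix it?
Bug: JOIN with no ON clause produces a cartesian product; every purchases row pairs with every customers row

Fix: Add ON c.customer_id = p.id to the JOIN

Corrected query:
SELECT c.id, p.name, c.amount FROM customers p JOIN purchases c ON c.customer_id = p.id

Result:
id | name  | amount 
---+-------+--------
1  | Eve   | 704.78 
2  | Frank | 902.7  
3  | Bob   | 1791.39
4  | Frank | 543.93 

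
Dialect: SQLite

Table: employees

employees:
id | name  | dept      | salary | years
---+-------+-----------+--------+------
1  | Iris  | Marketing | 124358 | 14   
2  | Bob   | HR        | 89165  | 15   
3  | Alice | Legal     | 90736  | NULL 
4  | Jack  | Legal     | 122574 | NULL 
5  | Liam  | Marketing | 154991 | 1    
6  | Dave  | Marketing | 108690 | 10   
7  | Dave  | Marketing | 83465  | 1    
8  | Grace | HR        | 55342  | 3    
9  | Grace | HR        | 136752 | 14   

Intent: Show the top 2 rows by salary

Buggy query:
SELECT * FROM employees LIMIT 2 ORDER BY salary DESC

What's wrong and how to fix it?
Bug: ORDER BY cannot follow LIMIT; LIMIT is the final clause

Fix: Swap the clauses: ORDER BY first, then LIMIT

Corrected query:
SELECT * FROM employees ORDER BY salary DESC LIMIT 2

Result:
id | name  | dept      | salary | years
---+-------+-----------+--------+------
5  | Liam  | Marketing | 154991 | 1    
9  | Grace | HR        | 136752 | 14   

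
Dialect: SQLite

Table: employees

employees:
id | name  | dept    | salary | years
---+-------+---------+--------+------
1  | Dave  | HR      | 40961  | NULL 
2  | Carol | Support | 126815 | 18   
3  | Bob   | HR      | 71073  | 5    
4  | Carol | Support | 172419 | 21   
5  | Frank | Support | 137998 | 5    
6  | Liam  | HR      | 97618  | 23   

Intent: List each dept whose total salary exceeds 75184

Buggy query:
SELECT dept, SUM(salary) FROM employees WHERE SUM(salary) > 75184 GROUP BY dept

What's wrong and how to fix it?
Bug: WHERE runs before GROUP BY, so aggregates aren't available there

Fix: Use HAVING (which filters groups after aggregation) instead of WHERE

Corrected query:
SELECT dept, SUM(salary) FROM employees GROUP BY dept HAVING SUM(salary) > 75184

Result:
dept    | SUM(salary)
--------+------------
HR      | 209652     
Support | 437232     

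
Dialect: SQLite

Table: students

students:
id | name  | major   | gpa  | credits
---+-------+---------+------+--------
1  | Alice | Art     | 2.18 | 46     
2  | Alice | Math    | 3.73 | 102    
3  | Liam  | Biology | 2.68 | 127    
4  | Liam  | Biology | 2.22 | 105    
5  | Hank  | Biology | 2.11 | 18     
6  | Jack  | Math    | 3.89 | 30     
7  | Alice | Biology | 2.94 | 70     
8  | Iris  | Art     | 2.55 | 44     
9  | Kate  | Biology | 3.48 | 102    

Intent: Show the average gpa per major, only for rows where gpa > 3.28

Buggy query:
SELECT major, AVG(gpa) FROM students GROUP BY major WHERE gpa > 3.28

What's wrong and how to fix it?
Bug: Row-level WHERE must come before GROUP BY in the clause order

Fix: Move the WHERE clause before GROUP BY

Corrected query:
SELECT major, AVG(gpa) FROM students WHERE gpa > 3.28 GROUP BY major

Result:
major   | AVG(gpa)
--------+---------
Biology | 3.48    
Math    | 3.81    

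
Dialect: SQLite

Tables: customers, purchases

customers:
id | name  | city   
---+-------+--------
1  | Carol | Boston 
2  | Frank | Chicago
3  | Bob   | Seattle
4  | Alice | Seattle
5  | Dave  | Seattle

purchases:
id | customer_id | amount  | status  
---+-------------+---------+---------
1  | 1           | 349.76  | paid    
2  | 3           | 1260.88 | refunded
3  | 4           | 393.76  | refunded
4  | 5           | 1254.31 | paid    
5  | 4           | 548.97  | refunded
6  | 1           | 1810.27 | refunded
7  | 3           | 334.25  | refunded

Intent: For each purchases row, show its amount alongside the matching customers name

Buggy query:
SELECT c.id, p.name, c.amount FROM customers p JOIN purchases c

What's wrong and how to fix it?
Bug: JOIN with no ON clause produces a cartesian product; every purchases row pairs with every customers row

Fix: Add ON c.customer_id = p.id to the JOIN

Corrected query:
SELECT c.id, p.name, c.amount FROM customers p JOIN purchases c ON c.customer_id = p.id

Result:
id | name  | amount 
---+-------+--------
1  | Carol | 349.76 
2  | Bob   | 1260.88
3  | Alice | 393.76 
4  | Dave  | 1254.31
5  | Alice | 548.97 
6  | Carol | 1810.27
7  | Bob   | 334.25 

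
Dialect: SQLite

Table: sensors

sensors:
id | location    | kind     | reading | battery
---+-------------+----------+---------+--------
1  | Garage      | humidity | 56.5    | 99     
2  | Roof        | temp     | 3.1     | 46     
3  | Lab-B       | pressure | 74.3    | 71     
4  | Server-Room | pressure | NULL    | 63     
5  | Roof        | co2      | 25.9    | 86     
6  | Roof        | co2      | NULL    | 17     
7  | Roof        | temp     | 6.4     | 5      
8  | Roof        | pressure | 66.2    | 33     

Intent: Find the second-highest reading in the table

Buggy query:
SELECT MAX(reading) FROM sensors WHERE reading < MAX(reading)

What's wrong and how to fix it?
Bug: The inner MAX is an aggregate inside WHERE, which is not allowed

Fix: Compute the overall MAX in a subquery, then take MAX of rows below it

Corrected query:
SELECT MAX(reading) FROM sensors WHERE reading < (SELECT MAX(reading) FROM sensors)

Result:
MAX(reading)
------------
66.2        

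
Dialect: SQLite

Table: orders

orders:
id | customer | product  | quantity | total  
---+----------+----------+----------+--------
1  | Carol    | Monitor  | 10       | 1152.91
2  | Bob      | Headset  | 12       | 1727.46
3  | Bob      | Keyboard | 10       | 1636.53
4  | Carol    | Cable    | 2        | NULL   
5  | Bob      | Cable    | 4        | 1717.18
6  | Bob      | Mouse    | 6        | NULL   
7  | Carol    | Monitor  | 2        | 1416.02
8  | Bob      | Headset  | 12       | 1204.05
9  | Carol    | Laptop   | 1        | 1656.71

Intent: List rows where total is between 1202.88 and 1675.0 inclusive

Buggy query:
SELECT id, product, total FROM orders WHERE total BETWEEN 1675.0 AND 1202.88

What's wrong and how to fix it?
Bug: BETWEEN expects the lower bound first; with 1675.0 AND 1202.88 the range is empty

Fix: Write BETWEEN 1202.88 AND 1675.0

Corrected query:
SELECT id, product, total FROM orders WHERE total BETWEEN 1202.88 AND 1675.0

Result:
id | product  | total  
---+----------+--------
3  | Keyboard | 1636.53
7  | Monitor  | 1416.02
8  | Headset  | 1204.05
9  | Laptop   | 1656.71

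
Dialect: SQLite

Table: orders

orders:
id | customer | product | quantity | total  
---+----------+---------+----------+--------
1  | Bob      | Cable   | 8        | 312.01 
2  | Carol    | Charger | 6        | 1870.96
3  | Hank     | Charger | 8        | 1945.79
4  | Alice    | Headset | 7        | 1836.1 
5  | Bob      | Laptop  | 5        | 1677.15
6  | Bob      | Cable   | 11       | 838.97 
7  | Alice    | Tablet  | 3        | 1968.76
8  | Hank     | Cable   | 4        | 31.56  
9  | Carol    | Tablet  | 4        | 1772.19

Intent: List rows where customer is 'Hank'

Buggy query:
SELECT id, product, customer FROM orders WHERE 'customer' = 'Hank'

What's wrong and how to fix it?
Bug: 'customer' in single quotes is a string literal, not the column; the comparison is literal-vs-literal and never true

Fix: Reference the column as customer without single quotes

Corrected query:
SELECT id, product, customer FROM orders WHERE customer = 'Hank'

Result:
id | product | customer
---+---------+---------
3  | Charger | Hank    
8  | Cable   | Hank    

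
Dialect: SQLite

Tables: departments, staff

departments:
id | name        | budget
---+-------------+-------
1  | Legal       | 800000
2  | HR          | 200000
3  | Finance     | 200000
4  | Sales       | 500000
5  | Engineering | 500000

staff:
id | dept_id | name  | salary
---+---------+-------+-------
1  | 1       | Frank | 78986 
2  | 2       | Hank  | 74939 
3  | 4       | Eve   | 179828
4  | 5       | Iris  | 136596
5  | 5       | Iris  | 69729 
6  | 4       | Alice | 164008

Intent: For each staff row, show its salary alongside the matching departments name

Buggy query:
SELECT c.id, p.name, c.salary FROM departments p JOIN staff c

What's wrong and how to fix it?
Bug: Missing join condition: each staff row is matched to all departments rows instead of just its own

Fix: Add ON c.dept_id = p.id to the JOIN

Corrected query:
SELECT c.id, p.name, c.salary FROM departments p JOIN staff c ON c.dept_id = p.id

Result:
id | name        | salary
---+-------------+-------
1  | Legal       | 78986 
2  | HR          | 74939 
3  | Sales       | 179828
4  | Engineering | 136596
5  | Engineering | 69729 
6  | Sales       | 164008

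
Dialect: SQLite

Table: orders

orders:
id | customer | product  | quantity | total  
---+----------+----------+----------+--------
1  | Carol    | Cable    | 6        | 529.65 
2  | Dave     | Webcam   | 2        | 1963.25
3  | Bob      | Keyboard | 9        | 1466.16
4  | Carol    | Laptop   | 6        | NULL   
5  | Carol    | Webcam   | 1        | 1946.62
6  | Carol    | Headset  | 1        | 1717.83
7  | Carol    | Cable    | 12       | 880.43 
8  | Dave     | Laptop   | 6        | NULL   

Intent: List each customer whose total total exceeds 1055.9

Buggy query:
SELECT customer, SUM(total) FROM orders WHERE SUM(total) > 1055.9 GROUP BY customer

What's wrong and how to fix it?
Bug: WHERE runs before GROUP BY, so aggregates aren't available there

Fix: Move the aggregate condition to a HAVING clause

Corrected query:
SELECT customer, SUM(total) FROM orders GROUP BY customer HAVING SUM(total) > 1055.9

Result:
customer | SUM(total)
---------+-----------
Bob      | 1466.16   
Carol    | 5074.53   
Dave     | 1963.25   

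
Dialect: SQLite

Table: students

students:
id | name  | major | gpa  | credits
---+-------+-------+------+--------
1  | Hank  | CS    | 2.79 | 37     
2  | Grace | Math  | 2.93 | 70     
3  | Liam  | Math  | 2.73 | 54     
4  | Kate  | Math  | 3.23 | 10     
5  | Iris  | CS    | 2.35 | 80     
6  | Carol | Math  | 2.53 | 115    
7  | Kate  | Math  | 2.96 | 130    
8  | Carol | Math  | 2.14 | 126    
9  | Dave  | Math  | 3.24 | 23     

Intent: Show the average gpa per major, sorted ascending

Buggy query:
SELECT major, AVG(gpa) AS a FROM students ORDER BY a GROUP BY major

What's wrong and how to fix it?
Bug: ORDER BY appears before GROUP BY; SQL clause order requires GROUP BY first

Fix: Reorder: SELECT … FROM … GROUP BY … ORDER BY …

Corrected query:
SELECT major, AVG(gpa) AS a FROM students GROUP BY major ORDER BY a

Result:
major | a       
------+---------
CS    | 2.57    
Math  | 2.822857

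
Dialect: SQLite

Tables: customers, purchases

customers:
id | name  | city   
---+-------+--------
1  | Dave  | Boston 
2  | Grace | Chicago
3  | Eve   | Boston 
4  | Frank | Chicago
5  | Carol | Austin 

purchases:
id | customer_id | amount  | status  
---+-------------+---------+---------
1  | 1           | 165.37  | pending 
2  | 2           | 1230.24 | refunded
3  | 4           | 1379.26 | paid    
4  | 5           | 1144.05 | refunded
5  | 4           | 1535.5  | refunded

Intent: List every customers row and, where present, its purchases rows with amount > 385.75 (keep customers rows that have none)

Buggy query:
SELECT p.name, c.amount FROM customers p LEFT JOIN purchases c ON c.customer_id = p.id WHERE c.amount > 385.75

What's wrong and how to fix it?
Bug: Filtering c.amount in WHERE discards the NULL rows produced by LEFT JOIN, turning it into an inner join

Fix: Move the right-table condition into the ON clause so unmatched parents are kept

Corrected query:
SELECT p.name, c.amount FROM customers p LEFT JOIN purchases c ON c.customer_id = p.id AND c.amount > 385.75

Result:
name  | amount 
------+--------
Dave  | NULL   
Grace | 1230.24
Eve   | NULL   
Frank | 1379.26
Frank | 1535.5 
Carol | 1144.05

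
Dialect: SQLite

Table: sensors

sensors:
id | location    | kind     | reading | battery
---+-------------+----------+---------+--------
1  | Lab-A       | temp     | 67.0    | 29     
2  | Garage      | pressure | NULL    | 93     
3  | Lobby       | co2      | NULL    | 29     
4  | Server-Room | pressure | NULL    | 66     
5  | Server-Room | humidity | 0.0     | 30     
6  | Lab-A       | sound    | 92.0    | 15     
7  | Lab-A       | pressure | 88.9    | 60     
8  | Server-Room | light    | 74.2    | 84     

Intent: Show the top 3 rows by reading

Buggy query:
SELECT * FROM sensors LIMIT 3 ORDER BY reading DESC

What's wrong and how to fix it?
Bug: ORDER BY cannot follow LIMIT; LIMIT is the final clause

Fix: Swap the clauses: ORDER BY first, then LIMIT

Corrected query:
SELECT * FROM sensors ORDER BY reading DESC LIMIT 3

Result:
id | location    | kind     | reading | battery
---+-------------+----------+---------+--------
6  | Lab-A       | sound    | 92      | 15     
7  | Lab-A       | pressure | 88.9    | 60     
8  | Server-Room | light    | 74.2    | 84     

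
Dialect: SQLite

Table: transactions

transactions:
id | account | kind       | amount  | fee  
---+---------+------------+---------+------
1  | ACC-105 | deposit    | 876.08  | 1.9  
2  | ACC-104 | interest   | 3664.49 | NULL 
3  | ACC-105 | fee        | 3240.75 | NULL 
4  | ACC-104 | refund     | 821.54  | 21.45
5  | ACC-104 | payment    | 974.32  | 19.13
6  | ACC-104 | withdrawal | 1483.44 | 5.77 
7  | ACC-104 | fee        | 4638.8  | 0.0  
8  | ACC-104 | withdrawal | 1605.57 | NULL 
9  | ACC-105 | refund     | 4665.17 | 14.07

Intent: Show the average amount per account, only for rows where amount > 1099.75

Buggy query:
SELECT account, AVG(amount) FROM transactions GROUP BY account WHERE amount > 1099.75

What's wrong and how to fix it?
Bug: WHERE cannot follow GROUP BY

Fix: Move the WHERE clause before GROUP BY

Corrected query:
SELECT account, AVG(amount) FROM transactions WHERE amount > 1099.75 GROUP BY account

Result:
account | AVG(amount)
--------+------------
ACC-104 | 2848.075   
ACC-105 | 3952.96    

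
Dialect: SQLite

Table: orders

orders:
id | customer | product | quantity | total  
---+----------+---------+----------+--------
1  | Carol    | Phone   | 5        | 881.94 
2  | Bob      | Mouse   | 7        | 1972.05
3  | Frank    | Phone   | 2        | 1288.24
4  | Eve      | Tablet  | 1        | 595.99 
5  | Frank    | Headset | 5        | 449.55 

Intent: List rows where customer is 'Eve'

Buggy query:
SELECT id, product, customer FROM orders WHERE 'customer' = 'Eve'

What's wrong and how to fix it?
Bug: Single quotes denote string literals in SQL; the column name is being compared as a constant string

Fix: Reference the column as customer without single quotes

Corrected query:
SELECT id, product, customer FROM orders WHERE customer = 'Eve'

Result:
id | product | customer
---+---------+---------
4  | Tablet  | Eve     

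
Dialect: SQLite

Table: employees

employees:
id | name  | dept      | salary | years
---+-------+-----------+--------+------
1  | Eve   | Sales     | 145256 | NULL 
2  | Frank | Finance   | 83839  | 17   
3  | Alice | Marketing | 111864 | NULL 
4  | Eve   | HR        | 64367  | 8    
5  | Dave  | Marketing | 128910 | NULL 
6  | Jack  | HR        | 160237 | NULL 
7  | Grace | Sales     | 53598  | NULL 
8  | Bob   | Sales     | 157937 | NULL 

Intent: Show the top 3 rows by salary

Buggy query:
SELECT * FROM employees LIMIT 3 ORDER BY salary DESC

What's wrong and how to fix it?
Bug: ORDER BY cannot follow LIMIT; LIMIT is the final clause

Fix: Sort with ORDER BY, then apply LIMIT

Corrected query:
SELECT * FROM employees ORDER BY salary DESC LIMIT 3

Result:
id | name | dept  | salary | years
---+------+-------+--------+------
6  | Jack | HR    | 160237 | NULL 
8  | Bob  | Sales | 157937 | NULL 
1  | Eve  | Sales | 145256 | NULL 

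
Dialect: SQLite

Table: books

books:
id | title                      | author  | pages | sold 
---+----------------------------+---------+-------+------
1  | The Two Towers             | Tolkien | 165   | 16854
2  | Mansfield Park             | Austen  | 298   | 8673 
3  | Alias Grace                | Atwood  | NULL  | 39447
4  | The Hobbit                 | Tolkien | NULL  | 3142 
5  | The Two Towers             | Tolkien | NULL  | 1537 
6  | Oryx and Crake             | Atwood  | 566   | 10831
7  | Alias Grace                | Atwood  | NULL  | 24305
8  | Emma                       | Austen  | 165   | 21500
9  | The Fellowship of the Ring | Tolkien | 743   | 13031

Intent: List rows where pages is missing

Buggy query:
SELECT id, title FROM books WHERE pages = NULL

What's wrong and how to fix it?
Bug: '= NULL' is always unknown in SQL three-valued logic, so no rows match

Fix: Use IS NULL to test for NULL

Corrected query:
SELECT id, title FROM books WHERE pages IS NULL

Result:
id | title         
---+---------------
3  | Alias Grace   
4  | The Hobbit    
5  | The Two Towers
7  | Alias Grace   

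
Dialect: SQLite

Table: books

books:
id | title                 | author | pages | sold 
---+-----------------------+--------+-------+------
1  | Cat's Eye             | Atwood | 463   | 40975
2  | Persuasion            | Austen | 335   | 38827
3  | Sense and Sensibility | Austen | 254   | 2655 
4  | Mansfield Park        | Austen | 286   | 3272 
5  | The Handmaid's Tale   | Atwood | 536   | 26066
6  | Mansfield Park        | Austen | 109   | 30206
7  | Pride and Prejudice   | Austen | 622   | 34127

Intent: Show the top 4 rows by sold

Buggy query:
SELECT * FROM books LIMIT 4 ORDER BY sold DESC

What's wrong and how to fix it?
Bug: LIMIT must come after ORDER BY

Fix: Swap the clauses: ORDER BY first, then LIMIT

Corrected query:
SELECT * FROM books ORDER BY sold DESC LIMIT 4

Result:
id | title               | author | pages | sold 
---+---------------------+--------+-------+------
1  | Cat's Eye           | Atwood | 463   | 40975
2  | Persuasion          | Austen | 335   | 38827
7  | Pride and Prejudice | Austen | 622   | 34127
6  | Mansfield Park      | Austen | 109   | 30206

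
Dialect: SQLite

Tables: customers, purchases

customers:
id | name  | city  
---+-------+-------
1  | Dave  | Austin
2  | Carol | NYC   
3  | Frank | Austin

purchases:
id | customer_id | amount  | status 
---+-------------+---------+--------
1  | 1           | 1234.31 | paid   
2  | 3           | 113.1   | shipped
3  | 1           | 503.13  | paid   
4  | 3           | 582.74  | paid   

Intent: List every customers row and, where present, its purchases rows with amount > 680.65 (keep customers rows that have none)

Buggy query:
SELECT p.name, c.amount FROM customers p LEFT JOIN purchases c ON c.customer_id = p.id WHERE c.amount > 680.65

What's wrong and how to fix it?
Bug: A WHERE condition on the right-hand table after LEFT JOIN drops unmatched parents

Fix: Move the right-table condition into the ON clause so unmatched parents are kept

Corrected query:
SELECT p.name, c.amount FROM customers p LEFT JOIN purchases c ON c.customer_id = p.id AND c.amount > 680.65

Result:
name  | amount 
------+--------
Dave  | 1234.31
Carol | NULL   
Frank | NULL   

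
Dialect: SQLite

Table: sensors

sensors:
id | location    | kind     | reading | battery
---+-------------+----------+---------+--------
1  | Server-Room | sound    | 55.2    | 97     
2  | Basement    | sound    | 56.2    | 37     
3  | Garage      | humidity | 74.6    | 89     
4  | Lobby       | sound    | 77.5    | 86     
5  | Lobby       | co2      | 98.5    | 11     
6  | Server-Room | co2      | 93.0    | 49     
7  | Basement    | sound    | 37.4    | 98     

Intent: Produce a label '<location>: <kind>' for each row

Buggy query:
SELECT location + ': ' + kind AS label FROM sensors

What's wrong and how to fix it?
Bug: SQLite uses || for string concatenation; + coerces text to numbers (yielding 0)

Fix: Use the || operator for string concatenation

Corrected query:
SELECT location || ': ' || kind AS label FROM sensors

Result:
label             
------------------
Server-Room: sound
Basement: sound   
Garage: humidity  
Lobby: sound      
Lobby: co2        
Server-Room: co2  
Basement: sound   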